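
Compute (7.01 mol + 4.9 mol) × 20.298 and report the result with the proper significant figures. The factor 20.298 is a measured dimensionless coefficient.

7.01 mol + 4.9 mol = 11.91 mol; the sum is limited to 1 decimal place (3 s.f.).
Carrying full precision, 11.91 × 20.298 = 241.74918 mol; 20.298 has 5 s.f., so the result keeps min(3, 5) = 3 s.f.
Rounded to 3 significant figures: 242 mol.

242 mol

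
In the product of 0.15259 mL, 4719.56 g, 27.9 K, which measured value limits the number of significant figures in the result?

27.9 K

0.15259 mL → 5 s.f.; 4719.56 g → 6 s.f.; 27.9 K → 3 s.f.
The fewest is 3 significant figures, from 27.9 K.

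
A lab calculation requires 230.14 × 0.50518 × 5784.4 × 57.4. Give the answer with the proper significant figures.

230.14 × 0.50518 × 5784.4 × 57.4 = 38601880.9642…
Multiplication/division keeps the fewest significant figures: 230.14 → 5 s.f., 0.50518 → 5 s.f., 5784.4 → 5 s.f., 57.4 → 3 s.f.; limit is 3.
Rounded to 3 significant figures: 3.86 × 10⁷.

3.86 × 10⁷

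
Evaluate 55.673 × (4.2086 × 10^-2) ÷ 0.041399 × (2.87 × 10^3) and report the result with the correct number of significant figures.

55.673 × (4.2086 × 10^-2) ÷ 0.041399 × (2.87 × 10^3) = 162433.020843…
Multiplication/division keeps the fewest significant figures: 55.673 → 5 s.f., 4.2086 × 10^-2 → 5 s.f., 0.041399 → 5 s.f., 2.87 × 10^3 → 3 s.f.; limit is 3.
Rounded to 3 significant figures: 1.62 × 10^5.

1.62 × 10^5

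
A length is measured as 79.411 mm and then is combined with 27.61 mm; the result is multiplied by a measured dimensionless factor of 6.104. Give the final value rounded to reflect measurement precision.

79.411 mm + 27.61 mm = 107.021 mm; the sum is limited to 2 decimal places (5 s.f.).
Carrying full precision, 107.021 × 6.104 = 653.256184 mm; 6.104 has 4 s.f., so the result keeps min(5, 4) = 4 s.f.
Rounded to 4 significant figures: 653.3 mm.

653.3 mm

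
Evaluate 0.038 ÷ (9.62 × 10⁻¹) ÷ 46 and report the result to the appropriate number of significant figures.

0.038 ÷ (9.62 × 10⁻¹) ÷ 46 = 0.000858718250023…
Multiplication/division keeps the fewest significant figures: 0.038 → 2 s.f., 9.62 × 10⁻¹ → 3 s.f., 46 → 2 s.f.; limit is 2.
Rounded to 2 significant figures: 8.6 × 10⁻⁴.

8.6 × 10⁻⁴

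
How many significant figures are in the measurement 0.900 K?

3

0.900: leading zeros are not significant; trailing zeros after a decimal point are significant.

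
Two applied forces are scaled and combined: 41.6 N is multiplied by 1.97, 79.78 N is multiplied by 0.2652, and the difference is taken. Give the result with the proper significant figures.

60.8 N

41.6 × 1.97 = 81.952 → 82.0 N (3 s.f., last digit at the 10^-1 place).
79.78 × 0.2652 = 21.157656 → 21.16 N (4 s.f., last digit at the 10^-2 place).
Difference: 60.794344 N; keep the coarser place, 10^-1.
Result: 60.8 N.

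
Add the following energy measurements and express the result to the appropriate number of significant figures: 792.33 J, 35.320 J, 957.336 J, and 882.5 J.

792.33 J + 35.320 J + 957.336 J + 882.5 J = 2667.486 J.
Addition/subtraction keeps the fewest decimal places: 792.33 → 2 decimal places, 35.320 → 3 decimal places, 957.336 → 3 decimal places, 882.5 → 1 decimal place; limit is 1.
Rounded to 1 decimal place: 2667.5 J.

2667.5 J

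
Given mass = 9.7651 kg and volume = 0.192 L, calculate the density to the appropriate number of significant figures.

50.9 kg/L

density = 9.7651 kg ÷ 0.192 L = 50.8598958333… kg/L.
9.7651 has 5 significant figures; 0.192 has 3.
Division/multiplication keeps the fewest: 3 significant figures.
Rounded: 50.9 kg/L.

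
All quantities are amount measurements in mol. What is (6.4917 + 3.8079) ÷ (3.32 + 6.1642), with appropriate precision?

6.4917 + 3.8079 = 10.2996, limited to 4 d.p. → 6 s.f.; 3.32 + 6.1642 = 9.4842, limited to 2 d.p. → 3 s.f.
Carrying full precision, 10.2996 ÷ 9.4842 = 1.08597456823…; keep min(6, 3) = 3 s.f.
Rounded to 3 significant figures: 1.09.

1.09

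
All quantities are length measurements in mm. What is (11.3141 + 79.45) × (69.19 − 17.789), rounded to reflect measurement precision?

4665 mm²

11.3141 + 79.45 = 90.7641, limited to 2 d.p. → 4 s.f.; 69.19 − 17.789 = 51.401, limited to 2 d.p. → 4 s.f.
Carrying full precision, 90.7641 × 51.401 = 4665.3655041; keep min(4, 4) = 4 s.f.
Rounded to 4 significant figures: 4665 mm².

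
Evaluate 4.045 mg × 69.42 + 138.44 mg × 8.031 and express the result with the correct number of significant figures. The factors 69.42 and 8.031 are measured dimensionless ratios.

4.045 × 69.42 = 280.8039 → 280.8 mg (4 s.f., last digit at the 10^-1 place).
138.44 × 8.031 = 1111.81164 → 1112 mg (4 s.f., last digit at the 10^0 place).
Sum: 1392.61554 mg; keep the coarser place, 10^0.
Result: 1393 mg.

1393 mg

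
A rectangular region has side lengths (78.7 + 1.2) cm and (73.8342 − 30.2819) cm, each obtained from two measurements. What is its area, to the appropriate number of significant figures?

78.7 + 1.2 = 79.9, limited to 1 d.p. → 3 s.f.; 73.8342 − 30.2819 = 43.5523, limited to 4 d.p. → 6 s.f.
Carrying full precision, 79.9 × 43.5523 = 3479.82877; keep min(3, 6) = 3 s.f.
Rounded to 3 significant figures: 3.48 × 10³ cm².

3.48 × 10³ cm²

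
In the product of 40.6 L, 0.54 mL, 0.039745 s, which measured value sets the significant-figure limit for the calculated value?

40.6 L → 3 s.f.; 0.54 mL → 2 s.f.; 0.039745 s → 5 s.f.
The fewest is 2 significant figures, from 0.54 mL.

0.54 mL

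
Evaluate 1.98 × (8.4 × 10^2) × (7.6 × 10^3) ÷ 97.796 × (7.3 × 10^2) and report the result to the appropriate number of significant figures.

1.98 × (8.4 × 10^2) × (7.6 × 10^3) ÷ 97.796 × (7.3 × 10^2) = 94353895.8649…
Multiplication/division keeps the fewest significant figures: 1.98 → 3 s.f., 8.4 × 10^2 → 2 s.f., 7.6 × 10^3 → 2 s.f., 97.796 → 5 s.f., 7.3 × 10^2 → 2 s.f.; limit is 2.
Rounded to 2 significant figures: 9.4 × 10^7.

9.4 × 10^7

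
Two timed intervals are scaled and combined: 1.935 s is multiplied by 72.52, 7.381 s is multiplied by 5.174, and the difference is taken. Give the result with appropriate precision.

1.935 × 72.52 = 140.3262 → 140.3 s (4 s.f., last digit at the 10^-1 place).
7.381 × 5.174 = 38.189294 → 38.19 s (4 s.f., last digit at the 10^-2 place).
Difference: 102.136906 s; keep the coarser place, 10^-1.
Result: 102.1 s.

102.1 s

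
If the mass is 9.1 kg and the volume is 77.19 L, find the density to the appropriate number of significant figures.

0.12 kg/L

density = 9.1 kg ÷ 77.19 L = 0.117890918513… kg/L.
9.1 has 2 significant figures; 77.19 has 4.
Division/multiplication keeps the fewest: 2 significant figures.
Rounded: 0.12 kg/L.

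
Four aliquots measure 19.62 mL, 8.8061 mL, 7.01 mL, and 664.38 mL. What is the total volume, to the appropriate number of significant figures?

699.82 mL

19.62 mL + 8.8061 mL + 7.01 mL + 664.38 mL = 699.8161 mL.
Addition/subtraction keeps the fewest decimal places: 19.62 → 2 decimal places, 8.8061 → 4 decimal places, 7.01 → 2 decimal places, 664.38 → 2 decimal places; limit is 2.
Rounded to 2 decimal places: 699.82 mL.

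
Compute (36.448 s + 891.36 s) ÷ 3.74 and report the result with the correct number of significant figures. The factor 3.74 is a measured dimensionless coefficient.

36.448 s + 891.36 s = 927.808 s; the sum is limited to 2 decimal places (5 s.f.).
Carrying full precision, 927.808 ÷ 3.74 = 248.077005348… s; 3.74 has 3 s.f., so the result keeps min(5, 3) = 3 s.f.
Rounded to 3 significant figures: 2.48 × 10² s.

2.48 × 10² s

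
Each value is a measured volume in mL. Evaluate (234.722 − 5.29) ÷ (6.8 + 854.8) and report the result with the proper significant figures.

234.722 − 5.29 = 229.432, limited to 2 d.p. → 5 s.f.; 6.8 + 854.8 = 861.6, limited to 1 d.p. → 4 s.f.
Carrying full precision, 229.432 ÷ 861.6 = 0.266285979573…; keep min(5, 4) = 4 s.f.
Rounded to 4 significant figures: 0.2663.

0.2663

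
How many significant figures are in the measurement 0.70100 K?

0.70100: leading zeros are not significant; trailing zeros after a decimal point are significant; zeros between nonzero digits are significant.

5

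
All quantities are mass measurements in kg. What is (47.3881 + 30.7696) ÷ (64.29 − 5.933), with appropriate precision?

1.339

47.3881 + 30.7696 = 78.1577, limited to 4 d.p. → 6 s.f.; 64.29 − 5.933 = 58.357, limited to 2 d.p. → 4 s.f.
Carrying full precision, 78.1577 ÷ 58.357 = 1.33930291139…; keep min(6, 4) = 4 s.f.
Rounded to 4 significant figures: 1.339.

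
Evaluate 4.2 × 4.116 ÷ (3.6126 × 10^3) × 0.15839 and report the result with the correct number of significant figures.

7.6 × 10^-4

4.2 × 4.116 ÷ (3.6126 × 10^3) × 0.15839 = 0.000757936003986…
Multiplication/division keeps the fewest significant figures: 4.2 → 2 s.f., 4.116 → 4 s.f., 3.6126 × 10^3 → 5 s.f., 0.15839 → 5 s.f.; limit is 2.
Rounded to 2 significant figures: 7.6 × 10^-4.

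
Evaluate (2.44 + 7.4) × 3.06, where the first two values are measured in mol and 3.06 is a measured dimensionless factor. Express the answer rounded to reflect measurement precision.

2.44 mol + 7.4 mol = 9.84 mol; the sum is limited to 1 decimal place (2 s.f.).
Carrying full precision, 9.84 × 3.06 = 30.1104 mol; 3.06 has 3 s.f., so the result keeps min(2, 3) = 2 s.f.
Rounded to 2 significant figures: 30. mol.

30. mol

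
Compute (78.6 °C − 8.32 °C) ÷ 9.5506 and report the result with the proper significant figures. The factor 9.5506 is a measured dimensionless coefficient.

7.36 °C

78.6 °C − 8.32 °C = 70.28 °C; the difference is limited to 1 decimal place (3 s.f.).
Carrying full precision, 70.28 ÷ 9.5506 = 7.35869997696… °C; 9.5506 has 5 s.f., so the result keeps min(3, 5) = 3 s.f.
Rounded to 3 significant figures: 7.36 °C.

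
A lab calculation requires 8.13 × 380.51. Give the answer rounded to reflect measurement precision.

3.09 × 10^3

8.13 × 380.51 = 3093.5463
Multiplication/division keeps the fewest significant figures: 8.13 → 3 s.f., 380.51 → 5 s.f.; limit is 3.
Rounded to 3 significant figures: 3.09 × 10^3.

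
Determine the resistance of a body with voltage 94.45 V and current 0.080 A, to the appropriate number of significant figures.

1.2 × 10³ Ω

resistance = 94.45 V ÷ 0.080 A = 1180.625 Ω.
94.45 has 4 significant figures; 0.080 has 2.
Division/multiplication keeps the fewest: 2 significant figures.
Rounded: 1.2 × 10³ Ω.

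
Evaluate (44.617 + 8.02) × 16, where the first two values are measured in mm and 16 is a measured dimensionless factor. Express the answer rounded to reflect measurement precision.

8.4 × 10^2 mm

44.617 mm + 8.02 mm = 52.637 mm; the sum is limited to 2 decimal places (4 s.f.).
Carrying full precision, 52.637 × 16 = 842.192 mm; 16 has 2 s.f., so the result keeps min(4, 2) = 2 s.f.
Rounded to 2 significant figures: 8.4 × 10^2 mm.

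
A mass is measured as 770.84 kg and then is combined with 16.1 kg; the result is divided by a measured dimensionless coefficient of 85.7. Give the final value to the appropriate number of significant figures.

770.84 kg + 16.1 kg = 786.94 kg; the sum is limited to 1 decimal place (4 s.f.).
Carrying full precision, 786.94 ÷ 85.7 = 9.18249708285… kg; 85.7 has 3 s.f., so the result keeps min(4, 3) = 3 s.f.
Rounded to 3 significant figures: 9.18 kg.

9.18 kg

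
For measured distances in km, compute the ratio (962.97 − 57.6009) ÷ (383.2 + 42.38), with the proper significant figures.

2.127

962.97 − 57.6009 = 905.3691, limited to 2 d.p. → 5 s.f.; 383.2 + 42.38 = 425.58, limited to 1 d.p. → 4 s.f.
Carrying full precision, 905.3691 ÷ 425.58 = 2.1273769914…; keep min(5, 4) = 4 s.f.
Rounded to 4 significant figures: 2.127.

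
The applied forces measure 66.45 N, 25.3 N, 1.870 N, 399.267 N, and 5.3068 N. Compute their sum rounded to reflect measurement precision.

498.2 N

66.45 N + 25.3 N + 1.870 N + 399.267 N + 5.3068 N = 498.1938 N.
Addition/subtraction keeps the fewest decimal places: 66.45 → 2 decimal places, 25.3 → 1 decimal place, 1.870 → 3 decimal places, 399.267 → 3 decimal places, 5.3068 → 4 decimal places; limit is 1.
Rounded to 1 decimal place: 498.2 N.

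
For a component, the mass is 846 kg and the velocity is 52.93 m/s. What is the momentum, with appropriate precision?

4.48 × 10^4 kg·m/s

momentum = 846 kg × 52.93 m/s = 44778.78 kg·m/s.
846 has 3 significant figures; 52.93 has 4.
Division/multiplication keeps the fewest: 3 significant figures.
Rounded: 4.48 × 10^4 kg·m/s.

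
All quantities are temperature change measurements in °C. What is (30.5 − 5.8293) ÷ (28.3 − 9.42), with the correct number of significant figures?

1.31

30.5 − 5.8293 = 24.6707, limited to 1 d.p. → 3 s.f.; 28.3 − 9.42 = 18.88, limited to 1 d.p. → 3 s.f.
Carrying full precision, 24.6707 ÷ 18.88 = 1.30671080508…; keep min(3, 3) = 3 s.f.
Rounded to 3 significant figures: 1.31.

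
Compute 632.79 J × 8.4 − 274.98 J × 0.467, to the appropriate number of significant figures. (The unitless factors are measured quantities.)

632.79 × 8.4 = 5315.436 → 5.3 × 10^3 J (2 s.f., last digit at the 10^2 place).
274.98 × 0.467 = 128.41566 → 128 J (3 s.f., last digit at the 10^0 place).
Difference: 5187.02034 J; keep the coarser place, 10^2.
Result: 5.2 × 10^3 J.

5.2 × 10^3 J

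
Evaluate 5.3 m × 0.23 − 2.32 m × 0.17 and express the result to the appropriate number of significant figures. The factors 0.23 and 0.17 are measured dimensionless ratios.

0.8 m

5.3 × 0.23 = 1.219 → 1.2 m (2 s.f., last digit at the 10^-1 place).
2.32 × 0.17 = 0.3944 → 3.9 × 10^-1 m (2 s.f., last digit at the 10^-2 place).
Difference: 0.8246 m; keep the coarser place, 10^-1.
Result: 0.8 m.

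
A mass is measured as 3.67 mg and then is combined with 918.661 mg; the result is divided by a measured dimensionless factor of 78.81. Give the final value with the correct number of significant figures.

3.67 mg + 918.661 mg = 922.331 mg; the sum is limited to 2 decimal places (5 s.f.).
Carrying full precision, 922.331 ÷ 78.81 = 11.7032229413… mg; 78.81 has 4 s.f., so the result keeps min(5, 4) = 4 s.f.
Rounded to 4 significant figures: 11.70 mg.

11.70 mg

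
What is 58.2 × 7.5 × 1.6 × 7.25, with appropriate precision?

58.2 × 7.5 × 1.6 × 7.25 = 5063.4
Multiplication/division keeps the fewest significant figures: 58.2 → 3 s.f., 7.5 → 2 s.f., 1.6 → 2 s.f., 7.25 → 3 s.f.; limit is 2.
Rounded to 2 significant figures: 5.1 × 10³.

5.1 × 10³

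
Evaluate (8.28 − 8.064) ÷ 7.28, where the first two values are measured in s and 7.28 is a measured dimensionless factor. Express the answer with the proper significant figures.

8.28 s − 8.064 s = 0.216 s; the difference is limited to 2 decimal places (2 s.f.).
Carrying full precision, 0.216 ÷ 7.28 = 0.0296703296703… s; 7.28 has 3 s.f., so the result keeps min(2, 3) = 2 s.f.
Rounded to 2 significant figures: 0.030 s.

0.030 s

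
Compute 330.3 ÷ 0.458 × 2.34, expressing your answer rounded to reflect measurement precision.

330.3 ÷ 0.458 × 2.34 = 1687.55895197…
Multiplication/division keeps the fewest significant figures: 330.3 → 4 s.f., 0.458 → 3 s.f., 2.34 → 3 s.f.; limit is 3.
Rounded to 3 significant figures: 1.69 × 10^3.

1.69 × 10^3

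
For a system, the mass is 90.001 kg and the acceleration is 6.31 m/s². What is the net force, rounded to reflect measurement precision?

net force = 90.001 kg × 6.31 m/s² = 567.90631 N.
90.001 has 5 significant figures; 6.31 has 3.
Division/multiplication keeps the fewest: 3 significant figures.
Rounded: 568 N.

568 N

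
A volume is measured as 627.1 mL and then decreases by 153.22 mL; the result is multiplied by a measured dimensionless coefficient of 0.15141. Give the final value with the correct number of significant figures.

71.75 mL

627.1 mL − 153.22 mL = 473.88 mL; the difference is limited to 1 decimal place (4 s.f.).
Carrying full precision, 473.88 × 0.15141 = 71.7501708 mL; 0.15141 has 5 s.f., so the result keeps min(4, 5) = 4 s.f.
Rounded to 4 significant figures: 71.75 mL.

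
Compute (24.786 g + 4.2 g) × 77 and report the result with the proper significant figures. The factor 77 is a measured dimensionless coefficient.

2.2 × 10³ g

24.786 g + 4.2 g = 28.986 g; the sum is limited to 1 decimal place (3 s.f.).
Carrying full precision, 28.986 × 77 = 2231.922 g; 77 has 2 s.f., so the result keeps min(3, 2) = 2 s.f.
Rounded to 2 significant figures: 2.2 × 10³ g.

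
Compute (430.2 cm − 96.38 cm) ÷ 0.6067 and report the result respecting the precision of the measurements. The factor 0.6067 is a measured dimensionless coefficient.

430.2 cm − 96.38 cm = 333.82 cm; the difference is limited to 1 decimal place (4 s.f.).
Carrying full precision, 333.82 ÷ 0.6067 = 550.222515246… cm; 0.6067 has 4 s.f., so the result keeps min(4, 4) = 4 s.f.
Rounded to 4 significant figures: 550.2 cm.

550.2 cm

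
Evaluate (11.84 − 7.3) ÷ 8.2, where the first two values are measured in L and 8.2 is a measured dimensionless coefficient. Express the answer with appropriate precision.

11.84 L − 7.3 L = 4.54 L; the difference is limited to 1 decimal place (2 s.f.).
Carrying full precision, 4.54 ÷ 8.2 = 0.553658536585… L; 8.2 has 2 s.f., so the result keeps min(2, 2) = 2 s.f.
Rounded to 2 significant figures: 0.55 L.

0.55 L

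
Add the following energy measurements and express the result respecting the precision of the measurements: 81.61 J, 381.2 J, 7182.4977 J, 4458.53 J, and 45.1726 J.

81.61 J + 381.2 J + 7182.4977 J + 4458.53 J + 45.1726 J = 12149.0103 J.
Addition/subtraction keeps the fewest decimal places: 81.61 → 2 decimal places, 381.2 → 1 decimal place, 7182.4977 → 4 decimal places, 4458.53 → 2 decimal places, 45.1726 → 4 decimal places; limit is 1.
Rounded to 1 decimal place: 12149.0 J.

12149.0 J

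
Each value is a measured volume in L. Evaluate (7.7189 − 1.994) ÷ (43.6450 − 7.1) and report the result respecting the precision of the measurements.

0.157

7.7189 − 1.994 = 5.7249, limited to 3 d.p. → 4 s.f.; 43.6450 − 7.1 = 36.5450, limited to 1 d.p. → 3 s.f.
Carrying full precision, 5.7249 ÷ 36.5450 = 0.156653440963…; keep min(4, 3) = 3 s.f.
Rounded to 3 significant figures: 0.157.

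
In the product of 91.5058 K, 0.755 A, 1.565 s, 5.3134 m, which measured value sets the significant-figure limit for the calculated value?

91.5058 K → 6 s.f.; 0.755 A → 3 s.f.; 1.565 s → 4 s.f.; 5.3134 m → 5 s.f.
The fewest is 3 significant figures, from 0.755 A.

0.755 A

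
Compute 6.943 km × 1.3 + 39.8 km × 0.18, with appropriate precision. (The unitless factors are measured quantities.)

6.943 × 1.3 = 9.0259 → 9.0 km (2 s.f., last digit at the 10^-1 place).
39.8 × 0.18 = 7.164 → 7.2 km (2 s.f., last digit at the 10^-1 place).
Sum: 16.1899 km; keep the coarser place, 10^-1.
Result: 16.2 km.

16.2 km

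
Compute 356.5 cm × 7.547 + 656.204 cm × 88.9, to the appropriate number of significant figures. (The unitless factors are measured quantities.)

356.5 × 7.547 = 2690.5055 → 2691 cm (4 s.f., last digit at the 10^0 place).
656.204 × 88.9 = 58336.5356 → 5.83 × 10^4 cm (3 s.f., last digit at the 10^2 place).
Sum: 61027.0411 cm; keep the coarser place, 10^2.
Result: 6.10 × 10^4 cm.

6.10 × 10^4 cm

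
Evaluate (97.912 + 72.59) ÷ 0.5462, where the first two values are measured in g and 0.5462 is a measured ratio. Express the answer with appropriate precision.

312.2 g

97.912 g + 72.59 g = 170.502 g; the sum is limited to 2 decimal places (5 s.f.).
Carrying full precision, 170.502 ÷ 0.5462 = 312.160380813… g; 0.5462 has 4 s.f., so the result keeps min(5, 4) = 4 s.f.
Rounded to 4 significant figures: 312.2 g.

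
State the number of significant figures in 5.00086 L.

5.00086: zeros between nonzero digits are significant.

6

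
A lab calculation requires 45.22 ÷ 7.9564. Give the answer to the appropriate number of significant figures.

45.22 ÷ 7.9564 = 5.68347493841…
Multiplication/division keeps the fewest significant figures: 45.22 → 4 s.f., 7.9564 → 5 s.f.; limit is 4.
Rounded to 4 significant figures: 5.683.

5.683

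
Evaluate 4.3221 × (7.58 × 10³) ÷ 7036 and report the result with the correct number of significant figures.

4.3221 × (7.58 × 10³) ÷ 7036 = 4.65627032405…
Multiplication/division keeps the fewest significant figures: 4.3221 → 5 s.f., 7.58 × 10³ → 3 s.f., 7036 → 4 s.f.; limit is 3.
Rounded to 3 significant figures: 4.66.

4.66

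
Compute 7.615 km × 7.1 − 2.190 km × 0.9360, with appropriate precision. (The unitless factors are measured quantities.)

52 km

7.615 × 7.1 = 54.0665 → 54 km (2 s.f., last digit at the 10^0 place).
2.190 × 0.9360 = 2.04984 → 2.050 km (4 s.f., last digit at the 10^-3 place).
Difference: 52.01666 km; keep the coarser place, 10^0.
Result: 52 km.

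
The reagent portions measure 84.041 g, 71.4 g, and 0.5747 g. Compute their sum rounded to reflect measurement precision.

84.041 g + 71.4 g + 0.5747 g = 156.0157 g.
Addition/subtraction keeps the fewest decimal places: 84.041 → 3 decimal places, 71.4 → 1 decimal place, 0.5747 → 4 decimal places; limit is 1.
Rounded to 1 decimal place: 1.560 × 10^2 g.

1.560 × 10^2 g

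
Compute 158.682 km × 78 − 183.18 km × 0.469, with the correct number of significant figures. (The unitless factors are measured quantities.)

1.2 × 10^4 km

158.682 × 78 = 12377.196 → 1.2 × 10^4 km (2 s.f., last digit at the 10^3 place).
183.18 × 0.469 = 85.91142 → 85.9 km (3 s.f., last digit at the 10^-1 place).
Difference: 12291.28458 km; keep the coarser place, 10^3.
Result: 1.2 × 10^4 km.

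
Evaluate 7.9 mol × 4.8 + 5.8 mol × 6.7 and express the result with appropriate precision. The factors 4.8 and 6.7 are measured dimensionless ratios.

7.9 × 4.8 = 37.92 → 38 mol (2 s.f., last digit at the 10^0 place).
5.8 × 6.7 = 38.86 → 39 mol (2 s.f., last digit at the 10^0 place).
Sum: 76.78 mol; keep the coarser place, 10^0.
Result: 77 mol.

77 mol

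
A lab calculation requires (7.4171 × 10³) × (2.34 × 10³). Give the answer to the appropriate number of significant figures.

1.74 × 10⁷

(7.4171 × 10³) × (2.34 × 10³) = 17356014
Multiplication/division keeps the fewest significant figures: 7.4171 × 10³ → 5 s.f., 2.34 × 10³ → 3 s.f.; limit is 3.
Rounded to 3 significant figures: 1.74 × 10⁷.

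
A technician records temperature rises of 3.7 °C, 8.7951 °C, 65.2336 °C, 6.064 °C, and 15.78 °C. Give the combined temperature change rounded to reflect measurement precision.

3.7 °C + 8.7951 °C + 65.2336 °C + 6.064 °C + 15.78 °C = 99.5727 °C.
Addition/subtraction keeps the fewest decimal places: 3.7 → 1 decimal place, 8.7951 → 4 decimal places, 65.2336 → 4 decimal places, 6.064 → 3 decimal places, 15.78 → 2 decimal places; limit is 1.
Rounded to 1 decimal place: 99.6 °C.

99.6 °C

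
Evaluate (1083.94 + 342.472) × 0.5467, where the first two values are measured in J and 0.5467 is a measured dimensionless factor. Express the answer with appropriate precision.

779.8 J

1083.94 J + 342.472 J = 1426.412 J; the sum is limited to 2 decimal places (6 s.f.).
Carrying full precision, 1426.412 × 0.5467 = 779.8194404 J; 0.5467 has 4 s.f., so the result keeps min(6, 4) = 4 s.f.
Rounded to 4 significant figures: 779.8 J.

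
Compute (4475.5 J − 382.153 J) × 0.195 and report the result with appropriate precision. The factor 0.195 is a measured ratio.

4475.5 J − 382.153 J = 4093.347 J; the difference is limited to 1 decimal place (5 s.f.).
Carrying full precision, 4093.347 × 0.195 = 798.202665 J; 0.195 has 3 s.f., so the result keeps min(5, 3) = 3 s.f.
Rounded to 3 significant figures: 798 J.

798 J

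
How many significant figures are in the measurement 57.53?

57.53: every digit is nonzero and significant.

4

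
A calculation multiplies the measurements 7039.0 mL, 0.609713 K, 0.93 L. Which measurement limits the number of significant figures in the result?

0.93 L

7039.0 mL → 5 s.f.; 0.609713 K → 6 s.f.; 0.93 L → 2 s.f.
The fewest is 2 significant figures, from 0.93 L.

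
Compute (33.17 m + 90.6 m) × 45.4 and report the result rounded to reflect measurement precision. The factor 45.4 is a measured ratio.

5.62 × 10³ m

33.17 m + 90.6 m = 123.77 m; the sum is limited to 1 decimal place (4 s.f.).
Carrying full precision, 123.77 × 45.4 = 5619.158 m; 45.4 has 3 s.f., so the result keeps min(4, 3) = 3 s.f.
Rounded to 3 significant figures: 5.62 × 10³ m.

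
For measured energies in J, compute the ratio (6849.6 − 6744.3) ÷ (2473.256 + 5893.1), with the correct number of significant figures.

0.01259

6849.6 − 6744.3 = 105.3, limited to 1 d.p. → 4 s.f.; 2473.256 + 5893.1 = 8366.356, limited to 1 d.p. → 5 s.f.
Carrying full precision, 105.3 ÷ 8366.356 = 0.0125861247119…; keep min(4, 5) = 4 s.f.
Rounded to 4 significant figures: 0.01259.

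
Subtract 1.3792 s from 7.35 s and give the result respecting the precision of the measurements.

5.97 s

7.35 s − 1.3792 s = 5.9708 s.
Addition/subtraction keeps the fewest decimal places: 7.35 → 2 decimal places, 1.3792 → 4 decimal places; limit is 2.
Rounded to 2 decimal places: 5.97 s.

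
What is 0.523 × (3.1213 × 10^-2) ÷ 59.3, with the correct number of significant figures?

0.523 × (3.1213 × 10^-2) ÷ 59.3 = 0.000275284974705…
Multiplication/division keeps the fewest significant figures: 0.523 → 3 s.f., 3.1213 × 10^-2 → 5 s.f., 59.3 → 3 s.f.; limit is 3.
Rounded to 3 significant figures: 2.75 × 10^-4.

2.75 × 10^-4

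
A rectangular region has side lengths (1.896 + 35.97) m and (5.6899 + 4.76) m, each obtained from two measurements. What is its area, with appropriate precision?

395.7 m²

1.896 + 35.97 = 37.866, limited to 2 d.p. → 4 s.f.; 5.6899 + 4.76 = 10.4499, limited to 2 d.p. → 4 s.f.
Carrying full precision, 37.866 × 10.4499 = 395.6959134; keep min(4, 4) = 4 s.f.
Rounded to 4 significant figures: 395.7 m².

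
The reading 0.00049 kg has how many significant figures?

2

0.00049: leading zeros are not significant.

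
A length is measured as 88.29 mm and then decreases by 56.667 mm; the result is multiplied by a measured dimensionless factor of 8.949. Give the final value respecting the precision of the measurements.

283.0 mm

88.29 mm − 56.667 mm = 31.623 mm; the difference is limited to 2 decimal places (4 s.f.).
Carrying full precision, 31.623 × 8.949 = 282.994227 mm; 8.949 has 4 s.f., so the result keeps min(4, 4) = 4 s.f.
Rounded to 4 significant figures: 283.0 mm.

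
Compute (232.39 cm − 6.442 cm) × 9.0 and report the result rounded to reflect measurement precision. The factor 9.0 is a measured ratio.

2.0 × 10³ cm

232.39 cm − 6.442 cm = 225.948 cm; the difference is limited to 2 decimal places (5 s.f.).
Carrying full precision, 225.948 × 9.0 = 2033.532 cm; 9.0 has 2 s.f., so the result keeps min(5, 2) = 2 s.f.
Rounded to 2 significant figures: 2.0 × 10³ cm.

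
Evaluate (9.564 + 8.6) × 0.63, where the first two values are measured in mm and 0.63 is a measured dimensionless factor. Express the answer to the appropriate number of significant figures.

11 mm

9.564 mm + 8.6 mm = 18.164 mm; the sum is limited to 1 decimal place (3 s.f.).
Carrying full precision, 18.164 × 0.63 = 11.44332 mm; 0.63 has 2 s.f., so the result keeps min(3, 2) = 2 s.f.
Rounded to 2 significant figures: 11 mm.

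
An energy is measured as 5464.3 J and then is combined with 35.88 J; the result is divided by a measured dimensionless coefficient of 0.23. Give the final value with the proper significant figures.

2.4 × 10^4 J

5464.3 J + 35.88 J = 5500.18 J; the sum is limited to 1 decimal place (5 s.f.).
Carrying full precision, 5500.18 ÷ 0.23 = 23913.826087… J; 0.23 has 2 s.f., so the result keeps min(5, 2) = 2 s.f.
Rounded to 2 significant figures: 2.4 × 10^4 J.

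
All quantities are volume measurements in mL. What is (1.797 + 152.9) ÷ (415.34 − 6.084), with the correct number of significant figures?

1.797 + 152.9 = 154.697, limited to 1 d.p. → 4 s.f.; 415.34 − 6.084 = 409.256, limited to 2 d.p. → 5 s.f.
Carrying full precision, 154.697 ÷ 409.256 = 0.377995679966…; keep min(4, 5) = 4 s.f.
Rounded to 4 significant figures: 0.3780.

0.3780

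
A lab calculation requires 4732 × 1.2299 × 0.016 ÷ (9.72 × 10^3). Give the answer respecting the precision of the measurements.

0.0096

4732 × 1.2299 × 0.016 ÷ (9.72 × 10^3) = 0.00958006057613…
Multiplication/division keeps the fewest significant figures: 4732 → 4 s.f., 1.2299 → 5 s.f., 0.016 → 2 s.f., 9.72 × 10^3 → 3 s.f.; limit is 2.
Rounded to 2 significant figures: 0.0096.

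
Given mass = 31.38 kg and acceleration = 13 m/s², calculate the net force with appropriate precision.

4.1 × 10² N

net force = 31.38 kg × 13 m/s² = 407.94 N.
31.38 has 4 significant figures; 13 has 2.
Division/multiplication keeps the fewest: 2 significant figures.
Rounded: 4.1 × 10² N.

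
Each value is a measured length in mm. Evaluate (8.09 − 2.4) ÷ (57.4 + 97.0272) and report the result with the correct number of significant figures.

0.037

8.09 − 2.4 = 5.69, limited to 1 d.p. → 2 s.f.; 57.4 + 97.0272 = 154.4272, limited to 1 d.p. → 4 s.f.
Carrying full precision, 5.69 ÷ 154.4272 = 0.0368458406291…; keep min(2, 4) = 2 s.f.
Rounded to 2 significant figures: 0.037.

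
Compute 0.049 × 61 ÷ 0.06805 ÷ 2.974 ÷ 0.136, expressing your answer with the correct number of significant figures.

1.1 × 10²

0.049 × 61 ÷ 0.06805 ÷ 2.974 ÷ 0.136 = 108.59702124…
Multiplication/division keeps the fewest significant figures: 0.049 → 2 s.f., 61 → 2 s.f., 0.06805 → 4 s.f., 2.974 → 4 s.f., 0.136 → 3 s.f.; limit is 2.
Rounded to 2 significant figures: 1.1 × 10².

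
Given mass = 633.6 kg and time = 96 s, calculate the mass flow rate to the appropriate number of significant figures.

6.6 kg/s

mass flow rate = 633.6 kg ÷ 96 s = 6.6 kg/s.
633.6 has 4 significant figures; 96 has 2.
Division/multiplication keeps the fewest: 2 significant figures.
Rounded: 6.6 kg/s.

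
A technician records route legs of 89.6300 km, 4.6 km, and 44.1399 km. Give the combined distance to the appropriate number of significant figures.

89.6300 km + 4.6 km + 44.1399 km = 138.3699 km.
Addition/subtraction keeps the fewest decimal places: 89.6300 → 4 decimal places, 4.6 → 1 decimal place, 44.1399 → 4 decimal places; limit is 1.
Rounded to 1 decimal place: 138.4 km.

138.4 km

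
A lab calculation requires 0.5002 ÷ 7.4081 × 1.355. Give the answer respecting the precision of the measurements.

0.5002 ÷ 7.4081 × 1.355 = 0.0914905306354…
Multiplication/division keeps the fewest significant figures: 0.5002 → 4 s.f., 7.4081 → 5 s.f., 1.355 → 4 s.f.; limit is 4.
Rounded to 4 significant figures: 0.09149.

0.09149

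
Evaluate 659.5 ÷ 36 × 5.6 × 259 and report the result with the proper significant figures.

2.7 × 10^4

659.5 ÷ 36 × 5.6 × 259 = 26570.5222222…
Multiplication/division keeps the fewest significant figures: 659.5 → 4 s.f., 36 → 2 s.f., 5.6 → 2 s.f., 259 → 3 s.f.; limit is 2.
Rounded to 2 significant figures: 2.7 × 10^4.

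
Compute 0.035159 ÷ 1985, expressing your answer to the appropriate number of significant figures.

1.771 × 10⁻⁵

0.035159 ÷ 1985 = 0.0000177123425693…
Multiplication/division keeps the fewest significant figures: 0.035159 → 5 s.f., 1985 → 4 s.f.; limit is 4.
Rounded to 4 significant figures: 1.771 × 10⁻⁵.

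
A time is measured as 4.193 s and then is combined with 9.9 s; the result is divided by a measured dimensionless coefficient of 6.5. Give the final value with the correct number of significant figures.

4.193 s + 9.9 s = 14.093 s; the sum is limited to 1 decimal place (3 s.f.).
Carrying full precision, 14.093 ÷ 6.5 = 2.16815384615… s; 6.5 has 2 s.f., so the result keeps min(3, 2) = 2 s.f.
Rounded to 2 significant figures: 2.2 s.

2.2 s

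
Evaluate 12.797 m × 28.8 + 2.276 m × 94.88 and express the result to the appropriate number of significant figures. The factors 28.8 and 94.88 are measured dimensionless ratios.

585 m

12.797 × 28.8 = 368.5536 → 369 m (3 s.f., last digit at the 10^0 place).
2.276 × 94.88 = 215.94688 → 215.9 m (4 s.f., last digit at the 10^-1 place).
Sum: 584.50048 m; keep the coarser place, 10^0.
Result: 585 m.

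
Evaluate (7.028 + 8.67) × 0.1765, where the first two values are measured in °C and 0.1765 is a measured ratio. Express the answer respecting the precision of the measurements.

2.771 °C

7.028 °C + 8.67 °C = 15.698 °C; the sum is limited to 2 decimal places (4 s.f.).
Carrying full precision, 15.698 × 0.1765 = 2.770697 °C; 0.1765 has 4 s.f., so the result keeps min(4, 4) = 4 s.f.
Rounded to 4 significant figures: 2.771 °C.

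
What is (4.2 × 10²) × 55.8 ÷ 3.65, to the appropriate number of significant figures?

6.4 × 10³

(4.2 × 10²) × 55.8 ÷ 3.65 = 6420.82191781…
Multiplication/division keeps the fewest significant figures: 4.2 × 10² → 2 s.f., 55.8 → 3 s.f., 3.65 → 3 s.f.; limit is 2.
Rounded to 2 significant figures: 6.4 × 10³.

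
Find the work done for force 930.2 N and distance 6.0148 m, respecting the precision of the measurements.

work done = 930.2 N × 6.0148 m = 5594.96696 J.
930.2 has 4 significant figures; 6.0148 has 5.
Division/multiplication keeps the fewest: 4 significant figures.
Rounded: 5595 J.

5595 J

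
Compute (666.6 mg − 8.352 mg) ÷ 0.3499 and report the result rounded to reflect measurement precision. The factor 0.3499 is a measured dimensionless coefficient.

666.6 mg − 8.352 mg = 658.248 mg; the difference is limited to 1 decimal place (4 s.f.).
Carrying full precision, 658.248 ÷ 0.3499 = 1881.24607031… mg; 0.3499 has 4 s.f., so the result keeps min(4, 4) = 4 s.f.
Rounded to 4 significant figures: 1881 mg.

1881 mg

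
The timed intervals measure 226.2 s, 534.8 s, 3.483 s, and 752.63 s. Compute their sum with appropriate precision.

1517.1 s

226.2 s + 534.8 s + 3.483 s + 752.63 s = 1517.113 s.
Addition/subtraction keeps the fewest decimal places: 226.2 → 1 decimal place, 534.8 → 1 decimal place, 3.483 → 3 decimal places, 752.63 → 2 decimal places; limit is 1.
Rounded to 1 decimal place: 1517.1 s.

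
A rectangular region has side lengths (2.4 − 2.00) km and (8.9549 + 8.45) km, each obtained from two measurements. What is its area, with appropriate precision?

2.4 − 2.00 = 0.40, limited to 1 d.p. → 1 s.f.; 8.9549 + 8.45 = 17.4049, limited to 2 d.p. → 4 s.f.
Carrying full precision, 0.40 × 17.4049 = 6.96196; keep min(1, 4) = 1 s.f.
Rounded to 1 significant figure: 7 km².

7 km²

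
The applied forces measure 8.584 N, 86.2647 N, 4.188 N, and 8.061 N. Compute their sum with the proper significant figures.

107.098 N

8.584 N + 86.2647 N + 4.188 N + 8.061 N = 107.0977 N.
Addition/subtraction keeps the fewest decimal places: 8.584 → 3 decimal places, 86.2647 → 4 decimal places, 4.188 → 3 decimal places, 8.061 → 3 decimal places; limit is 3.
Rounded to 3 decimal places: 107.098 N.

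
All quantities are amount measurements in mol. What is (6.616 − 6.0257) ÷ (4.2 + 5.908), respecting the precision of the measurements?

0.0584

6.616 − 6.0257 = 0.5903, limited to 3 d.p. → 3 s.f.; 4.2 + 5.908 = 10.108, limited to 1 d.p. → 3 s.f.
Carrying full precision, 0.5903 ÷ 10.108 = 0.0583992876929…; keep min(3, 3) = 3 s.f.
Rounded to 3 significant figures: 0.0584.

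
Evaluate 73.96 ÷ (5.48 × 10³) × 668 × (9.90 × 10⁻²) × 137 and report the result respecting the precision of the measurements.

73.96 ÷ (5.48 × 10³) × 668 × (9.90 × 10⁻²) × 137 = 122.278068
Multiplication/division keeps the fewest significant figures: 73.96 → 4 s.f., 5.48 × 10³ → 3 s.f., 668 → 3 s.f., 9.90 × 10⁻² → 3 s.f., 137 → 3 s.f.; limit is 3.
Rounded to 3 significant figures: 122.

122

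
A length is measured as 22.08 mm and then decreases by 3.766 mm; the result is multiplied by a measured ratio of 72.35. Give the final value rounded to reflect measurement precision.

22.08 mm − 3.766 mm = 18.314 mm; the difference is limited to 2 decimal places (4 s.f.).
Carrying full precision, 18.314 × 72.35 = 1325.0179 mm; 72.35 has 4 s.f., so the result keeps min(4, 4) = 4 s.f.
Rounded to 4 significant figures: 1325 mm.

1325 mm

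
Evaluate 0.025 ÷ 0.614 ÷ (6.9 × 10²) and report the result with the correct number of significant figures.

5.9 × 10⁻⁵

0.025 ÷ 0.614 ÷ (6.9 × 10²) = 0.0000590095831563…
Multiplication/division keeps the fewest significant figures: 0.025 → 2 s.f., 0.614 → 3 s.f., 6.9 × 10² → 2 s.f.; limit is 2.
Rounded to 2 significant figures: 5.9 × 10⁻⁵.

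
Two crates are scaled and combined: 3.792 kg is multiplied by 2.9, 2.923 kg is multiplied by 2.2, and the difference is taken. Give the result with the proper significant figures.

5 kg

3.792 × 2.9 = 10.9968 → 11 kg (2 s.f., last digit at the 10^0 place).
2.923 × 2.2 = 6.4306 → 6.4 kg (2 s.f., last digit at the 10^-1 place).
Difference: 4.5662 kg; keep the coarser place, 10^0.
Result: 5 kg.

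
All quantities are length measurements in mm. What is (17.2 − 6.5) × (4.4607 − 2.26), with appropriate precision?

17.2 − 6.5 = 10.7, limited to 1 d.p. → 3 s.f.; 4.4607 − 2.26 = 2.2007, limited to 2 d.p. → 3 s.f.
Carrying full precision, 10.7 × 2.2007 = 23.54749; keep min(3, 3) = 3 s.f.
Rounded to 3 significant figures: 23.5 mm².

23.5 mm²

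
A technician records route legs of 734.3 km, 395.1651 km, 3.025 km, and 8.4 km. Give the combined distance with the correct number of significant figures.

734.3 km + 395.1651 km + 3.025 km + 8.4 km = 1140.8901 km.
Addition/subtraction keeps the fewest decimal places: 734.3 → 1 decimal place, 395.1651 → 4 decimal places, 3.025 → 3 decimal places, 8.4 → 1 decimal place; limit is 1.
Rounded to 1 decimal place: 1140.9 km.

1140.9 km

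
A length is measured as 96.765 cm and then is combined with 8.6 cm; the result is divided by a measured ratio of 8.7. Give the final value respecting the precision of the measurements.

12 cm

96.765 cm + 8.6 cm = 105.365 cm; the sum is limited to 1 decimal place (4 s.f.).
Carrying full precision, 105.365 ÷ 8.7 = 12.1109195402… cm; 8.7 has 2 s.f., so the result keeps min(4, 2) = 2 s.f.
Rounded to 2 significant figures: 12 cm.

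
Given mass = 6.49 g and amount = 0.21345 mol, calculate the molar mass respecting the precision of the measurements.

30.4 g/mol

molar mass = 6.49 g ÷ 0.21345 mol = 30.4052471305… g/mol.
6.49 has 3 significant figures; 0.21345 has 5.
Division/multiplication keeps the fewest: 3 significant figures.
Rounded: 30.4 g/mol.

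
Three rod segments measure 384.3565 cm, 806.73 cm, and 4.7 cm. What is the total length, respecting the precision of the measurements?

1195.8 cm

384.3565 cm + 806.73 cm + 4.7 cm = 1195.7865 cm.
Addition/subtraction keeps the fewest decimal places: 384.3565 → 4 decimal places, 806.73 → 2 decimal places, 4.7 → 1 decimal place; limit is 1.
Rounded to 1 decimal place: 1195.8 cm.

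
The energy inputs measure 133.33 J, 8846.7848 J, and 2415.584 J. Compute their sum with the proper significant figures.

133.33 J + 8846.7848 J + 2415.584 J = 11395.6988 J.
Addition/subtraction keeps the fewest decimal places: 133.33 → 2 decimal places, 8846.7848 → 4 decimal places, 2415.584 → 3 decimal places; limit is 2.
Rounded to 2 decimal places: 11395.70 J.

11395.70 J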